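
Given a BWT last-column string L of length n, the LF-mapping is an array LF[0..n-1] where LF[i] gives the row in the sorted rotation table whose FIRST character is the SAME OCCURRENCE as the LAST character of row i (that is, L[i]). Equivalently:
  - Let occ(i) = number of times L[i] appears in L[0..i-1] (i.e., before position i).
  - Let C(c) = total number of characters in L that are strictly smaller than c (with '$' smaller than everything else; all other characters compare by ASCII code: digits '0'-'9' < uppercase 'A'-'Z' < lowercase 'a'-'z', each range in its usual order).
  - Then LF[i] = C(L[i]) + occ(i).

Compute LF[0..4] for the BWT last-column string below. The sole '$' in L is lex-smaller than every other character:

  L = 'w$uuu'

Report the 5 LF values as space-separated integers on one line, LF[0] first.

Char counts: '$':1, 'u':3, 'w':1
C (first-col start): C('$')=0, C('u')=1, C('w')=4
L[0]='w': occ=0, LF[0]=C('w')+0=4+0=4
L[1]='$': occ=0, LF[1]=C('$')+0=0+0=0
L[2]='u': occ=0, LF[2]=C('u')+0=1+0=1
L[3]='u': occ=1, LF[3]=C('u')+1=1+1=2
L[4]='u': occ=2, LF[4]=C('u')+2=1+2=3

Answer: 4 0 1 2 3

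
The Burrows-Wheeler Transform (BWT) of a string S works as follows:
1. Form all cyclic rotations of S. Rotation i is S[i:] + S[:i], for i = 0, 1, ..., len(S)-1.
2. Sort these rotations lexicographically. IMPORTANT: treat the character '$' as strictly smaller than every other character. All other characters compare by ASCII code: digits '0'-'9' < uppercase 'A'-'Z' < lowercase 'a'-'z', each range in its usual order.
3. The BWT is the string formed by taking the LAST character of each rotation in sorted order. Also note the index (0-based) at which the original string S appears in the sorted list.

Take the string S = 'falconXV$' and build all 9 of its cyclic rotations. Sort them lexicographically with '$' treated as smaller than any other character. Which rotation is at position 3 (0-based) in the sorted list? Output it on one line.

All 9 rotations (rotation i = S[i:]+S[:i]):
  rot[0] = falconXV$
  rot[1] = alconXV$f
  rot[2] = lconXV$fa
  rot[3] = conXV$fal
  rot[4] = onXV$falc
  rot[5] = nXV$falco
  rot[6] = XV$falcon
  rot[7] = V$falconX
  rot[8] = $falconXV
Sorted (with $ < everything):
  sorted[0] = $falconXV
  sorted[1] = V$falconX
  sorted[2] = XV$falcon
  sorted[3] = alconXV$f
  sorted[4] = conXV$fal
  sorted[5] = falconXV$
  sorted[6] = lconXV$fa
  sorted[7] = nXV$falco
  sorted[8] = onXV$falc
sorted[3] = alconXV$f

Answer: alconXV$f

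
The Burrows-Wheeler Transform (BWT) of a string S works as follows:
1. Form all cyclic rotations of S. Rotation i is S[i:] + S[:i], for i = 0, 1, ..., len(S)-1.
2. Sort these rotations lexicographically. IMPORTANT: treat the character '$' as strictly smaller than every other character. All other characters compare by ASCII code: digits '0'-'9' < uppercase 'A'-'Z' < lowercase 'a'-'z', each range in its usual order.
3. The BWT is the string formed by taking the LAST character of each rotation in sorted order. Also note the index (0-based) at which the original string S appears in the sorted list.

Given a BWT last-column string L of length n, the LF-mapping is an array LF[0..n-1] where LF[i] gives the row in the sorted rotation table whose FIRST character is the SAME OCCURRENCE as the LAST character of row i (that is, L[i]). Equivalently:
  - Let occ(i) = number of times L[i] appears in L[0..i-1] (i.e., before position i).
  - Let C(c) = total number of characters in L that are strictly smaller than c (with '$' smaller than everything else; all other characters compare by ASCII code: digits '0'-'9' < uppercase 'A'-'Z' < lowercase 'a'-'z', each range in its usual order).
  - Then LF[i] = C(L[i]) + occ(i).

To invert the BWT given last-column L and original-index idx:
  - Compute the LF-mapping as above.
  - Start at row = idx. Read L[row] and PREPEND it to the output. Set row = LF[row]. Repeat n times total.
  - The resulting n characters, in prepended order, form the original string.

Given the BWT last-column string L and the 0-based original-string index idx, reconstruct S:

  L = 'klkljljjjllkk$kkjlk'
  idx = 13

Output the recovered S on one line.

LF mapping: 6 13 7 14 1 15 2 3 4 16 17 8 9 0 10 11 5 18 12
Walk LF starting at row 13, prepending L[row]:
  step 1: row=13, L[13]='$', prepend. Next row=LF[13]=0
  step 2: row=0, L[0]='k', prepend. Next row=LF[0]=6
  step 3: row=6, L[6]='j', prepend. Next row=LF[6]=2
  step 4: row=2, L[2]='k', prepend. Next row=LF[2]=7
  step 5: row=7, L[7]='j', prepend. Next row=LF[7]=3
  step 6: row=3, L[3]='l', prepend. Next row=LF[3]=14
  step 7: row=14, L[14]='k', prepend. Next row=LF[14]=10
  step 8: row=10, L[10]='l', prepend. Next row=LF[10]=17
  step 9: row=17, L[17]='l', prepend. Next row=LF[17]=18
  step 10: row=18, L[18]='k', prepend. Next row=LF[18]=12
  step 11: row=12, L[12]='k', prepend. Next row=LF[12]=9
  step 12: row=9, L[9]='l', prepend. Next row=LF[9]=16
  step 13: row=16, L[16]='j', prepend. Next row=LF[16]=5
  step 14: row=5, L[5]='l', prepend. Next row=LF[5]=15
  step 15: row=15, L[15]='k', prepend. Next row=LF[15]=11
  step 16: row=11, L[11]='k', prepend. Next row=LF[11]=8
  step 17: row=8, L[8]='j', prepend. Next row=LF[8]=4
  step 18: row=4, L[4]='j', prepend. Next row=LF[4]=1
  step 19: row=1, L[1]='l', prepend. Next row=LF[1]=13
Reversed output: ljjkkljlkkllkljkjk$

Answer: ljjkkljlkkllkljkjk$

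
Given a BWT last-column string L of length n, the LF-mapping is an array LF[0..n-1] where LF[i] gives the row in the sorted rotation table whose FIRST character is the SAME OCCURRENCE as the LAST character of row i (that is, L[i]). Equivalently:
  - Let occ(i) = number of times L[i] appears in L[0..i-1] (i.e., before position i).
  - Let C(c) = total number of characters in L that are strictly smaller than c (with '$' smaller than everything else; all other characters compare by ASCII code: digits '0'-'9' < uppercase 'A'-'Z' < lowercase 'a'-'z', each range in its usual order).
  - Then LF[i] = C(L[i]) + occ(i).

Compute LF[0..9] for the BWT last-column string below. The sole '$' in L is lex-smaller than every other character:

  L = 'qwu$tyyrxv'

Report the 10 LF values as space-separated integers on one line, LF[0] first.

Answer: 1 6 4 0 3 8 9 2 7 5

Derivation:
Char counts: '$':1, 'q':1, 'r':1, 't':1, 'u':1, 'v':1, 'w':1, 'x':1, 'y':2
C (first-col start): C('$')=0, C('q')=1, C('r')=2, C('t')=3, C('u')=4, C('v')=5, C('w')=6, C('x')=7, C('y')=8
L[0]='q': occ=0, LF[0]=C('q')+0=1+0=1
L[1]='w': occ=0, LF[1]=C('w')+0=6+0=6
L[2]='u': occ=0, LF[2]=C('u')+0=4+0=4
L[3]='$': occ=0, LF[3]=C('$')+0=0+0=0
L[4]='t': occ=0, LF[4]=C('t')+0=3+0=3
L[5]='y': occ=0, LF[5]=C('y')+0=8+0=8
L[6]='y': occ=1, LF[6]=C('y')+1=8+1=9
L[7]='r': occ=0, LF[7]=C('r')+0=2+0=2
L[8]='x': occ=0, LF[8]=C('x')+0=7+0=7
L[9]='v': occ=0, LF[9]=C('v')+0=5+0=5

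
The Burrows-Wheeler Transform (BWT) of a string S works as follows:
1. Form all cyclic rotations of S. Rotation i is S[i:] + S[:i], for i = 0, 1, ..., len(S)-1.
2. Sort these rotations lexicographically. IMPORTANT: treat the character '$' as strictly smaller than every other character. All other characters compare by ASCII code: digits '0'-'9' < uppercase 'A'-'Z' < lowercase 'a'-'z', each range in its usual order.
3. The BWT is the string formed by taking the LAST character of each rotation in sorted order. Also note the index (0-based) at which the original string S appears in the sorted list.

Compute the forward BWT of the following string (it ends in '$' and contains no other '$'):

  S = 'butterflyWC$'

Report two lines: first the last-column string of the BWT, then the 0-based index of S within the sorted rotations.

Answer: CWy$trfetubl
3

Derivation:
All 12 rotations (rotation i = S[i:]+S[:i]):
  rot[0] = butterflyWC$
  rot[1] = utterflyWC$b
  rot[2] = tterflyWC$bu
  rot[3] = terflyWC$but
  rot[4] = erflyWC$butt
  rot[5] = rflyWC$butte
  rot[6] = flyWC$butter
  rot[7] = lyWC$butterf
  rot[8] = yWC$butterfl
  rot[9] = WC$butterfly
  rot[10] = C$butterflyW
  rot[11] = $butterflyWC
Sorted (with $ < everything):
  sorted[0] = $butterflyWC  (last char: 'C')
  sorted[1] = C$butterflyW  (last char: 'W')
  sorted[2] = WC$butterfly  (last char: 'y')
  sorted[3] = butterflyWC$  (last char: '$')
  sorted[4] = erflyWC$butt  (last char: 't')
  sorted[5] = flyWC$butter  (last char: 'r')
  sorted[6] = lyWC$butterf  (last char: 'f')
  sorted[7] = rflyWC$butte  (last char: 'e')
  sorted[8] = terflyWC$but  (last char: 't')
  sorted[9] = tterflyWC$bu  (last char: 'u')
  sorted[10] = utterflyWC$b  (last char: 'b')
  sorted[11] = yWC$butterfl  (last char: 'l')
Last column: CWy$trfetubl
Original string S is at sorted index 3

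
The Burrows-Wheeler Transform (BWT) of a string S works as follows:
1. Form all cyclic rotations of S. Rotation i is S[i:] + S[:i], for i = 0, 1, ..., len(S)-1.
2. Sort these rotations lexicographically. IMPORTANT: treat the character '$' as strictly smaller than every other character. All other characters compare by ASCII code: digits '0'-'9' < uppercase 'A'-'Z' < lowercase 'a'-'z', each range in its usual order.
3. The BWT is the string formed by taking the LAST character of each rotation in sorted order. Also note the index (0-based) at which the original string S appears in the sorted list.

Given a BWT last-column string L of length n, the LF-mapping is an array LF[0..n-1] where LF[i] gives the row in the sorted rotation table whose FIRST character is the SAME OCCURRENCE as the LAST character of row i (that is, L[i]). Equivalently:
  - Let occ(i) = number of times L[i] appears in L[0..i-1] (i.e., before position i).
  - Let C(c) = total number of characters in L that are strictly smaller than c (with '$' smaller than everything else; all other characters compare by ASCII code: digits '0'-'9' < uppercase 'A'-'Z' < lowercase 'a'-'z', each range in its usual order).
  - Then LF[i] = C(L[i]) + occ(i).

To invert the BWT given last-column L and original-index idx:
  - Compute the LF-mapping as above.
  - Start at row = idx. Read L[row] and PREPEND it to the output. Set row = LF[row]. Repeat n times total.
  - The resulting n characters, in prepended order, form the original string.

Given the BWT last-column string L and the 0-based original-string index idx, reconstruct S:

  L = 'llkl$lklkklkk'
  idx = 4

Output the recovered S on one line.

Answer: klklkkkllkll$

Derivation:
LF mapping: 7 8 1 9 0 10 2 11 3 4 12 5 6
Walk LF starting at row 4, prepending L[row]:
  step 1: row=4, L[4]='$', prepend. Next row=LF[4]=0
  step 2: row=0, L[0]='l', prepend. Next row=LF[0]=7
  step 3: row=7, L[7]='l', prepend. Next row=LF[7]=11
  step 4: row=11, L[11]='k', prepend. Next row=LF[11]=5
  step 5: row=5, L[5]='l', prepend. Next row=LF[5]=10
  step 6: row=10, L[10]='l', prepend. Next row=LF[10]=12
  step 7: row=12, L[12]='k', prepend. Next row=LF[12]=6
  step 8: row=6, L[6]='k', prepend. Next row=LF[6]=2
  step 9: row=2, L[2]='k', prepend. Next row=LF[2]=1
  step 10: row=1, L[1]='l', prepend. Next row=LF[1]=8
  step 11: row=8, L[8]='k', prepend. Next row=LF[8]=3
  step 12: row=3, L[3]='l', prepend. Next row=LF[3]=9
  step 13: row=9, L[9]='k', prepend. Next row=LF[9]=4
Reversed output: klklkkkllkll$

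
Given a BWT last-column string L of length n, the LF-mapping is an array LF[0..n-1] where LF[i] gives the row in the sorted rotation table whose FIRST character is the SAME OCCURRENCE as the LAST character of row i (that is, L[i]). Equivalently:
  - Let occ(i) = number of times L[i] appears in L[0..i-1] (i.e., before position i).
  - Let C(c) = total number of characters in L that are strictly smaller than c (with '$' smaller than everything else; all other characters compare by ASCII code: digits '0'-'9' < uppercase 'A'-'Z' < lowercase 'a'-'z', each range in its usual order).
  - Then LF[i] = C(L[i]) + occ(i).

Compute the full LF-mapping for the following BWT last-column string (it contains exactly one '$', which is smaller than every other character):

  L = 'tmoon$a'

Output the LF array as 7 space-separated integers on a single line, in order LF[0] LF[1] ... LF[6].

Answer: 6 2 4 5 3 0 1

Derivation:
Char counts: '$':1, 'a':1, 'm':1, 'n':1, 'o':2, 't':1
C (first-col start): C('$')=0, C('a')=1, C('m')=2, C('n')=3, C('o')=4, C('t')=6
L[0]='t': occ=0, LF[0]=C('t')+0=6+0=6
L[1]='m': occ=0, LF[1]=C('m')+0=2+0=2
L[2]='o': occ=0, LF[2]=C('o')+0=4+0=4
L[3]='o': occ=1, LF[3]=C('o')+1=4+1=5
L[4]='n': occ=0, LF[4]=C('n')+0=3+0=3
L[5]='$': occ=0, LF[5]=C('$')+0=0+0=0
L[6]='a': occ=0, LF[6]=C('a')+0=1+0=1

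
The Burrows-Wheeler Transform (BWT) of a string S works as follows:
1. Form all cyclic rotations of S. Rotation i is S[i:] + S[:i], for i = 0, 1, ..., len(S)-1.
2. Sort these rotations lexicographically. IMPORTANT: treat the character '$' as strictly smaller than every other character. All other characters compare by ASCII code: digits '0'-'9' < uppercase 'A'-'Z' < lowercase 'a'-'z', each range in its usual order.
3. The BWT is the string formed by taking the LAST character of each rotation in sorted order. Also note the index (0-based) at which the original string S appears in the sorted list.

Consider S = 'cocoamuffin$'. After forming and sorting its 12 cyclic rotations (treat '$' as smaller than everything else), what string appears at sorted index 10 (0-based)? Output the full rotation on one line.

All 12 rotations (rotation i = S[i:]+S[:i]):
  rot[0] = cocoamuffin$
  rot[1] = ocoamuffin$c
  rot[2] = coamuffin$co
  rot[3] = oamuffin$coc
  rot[4] = amuffin$coco
  rot[5] = muffin$cocoa
  rot[6] = uffin$cocoam
  rot[7] = ffin$cocoamu
  rot[8] = fin$cocoamuf
  rot[9] = in$cocoamuff
  rot[10] = n$cocoamuffi
  rot[11] = $cocoamuffin
Sorted (with $ < everything):
  sorted[0] = $cocoamuffin
  sorted[1] = amuffin$coco
  sorted[2] = coamuffin$co
  sorted[3] = cocoamuffin$
  sorted[4] = ffin$cocoamu
  sorted[5] = fin$cocoamuf
  sorted[6] = in$cocoamuff
  sorted[7] = muffin$cocoa
  sorted[8] = n$cocoamuffi
  sorted[9] = oamuffin$coc
  sorted[10] = ocoamuffin$c
  sorted[11] = uffin$cocoam
sorted[10] = ocoamuffin$c

Answer: ocoamuffin$c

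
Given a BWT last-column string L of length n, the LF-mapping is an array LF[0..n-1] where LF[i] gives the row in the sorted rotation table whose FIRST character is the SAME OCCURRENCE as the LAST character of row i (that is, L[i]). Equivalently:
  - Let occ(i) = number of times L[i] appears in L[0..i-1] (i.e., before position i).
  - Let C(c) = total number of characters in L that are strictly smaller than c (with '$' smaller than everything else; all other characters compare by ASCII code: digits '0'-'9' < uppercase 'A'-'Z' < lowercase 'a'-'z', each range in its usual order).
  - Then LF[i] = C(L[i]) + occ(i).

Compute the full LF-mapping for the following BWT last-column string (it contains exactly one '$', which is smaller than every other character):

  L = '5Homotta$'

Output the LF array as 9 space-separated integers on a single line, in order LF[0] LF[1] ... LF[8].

Char counts: '$':1, '5':1, 'H':1, 'a':1, 'm':1, 'o':2, 't':2
C (first-col start): C('$')=0, C('5')=1, C('H')=2, C('a')=3, C('m')=4, C('o')=5, C('t')=7
L[0]='5': occ=0, LF[0]=C('5')+0=1+0=1
L[1]='H': occ=0, LF[1]=C('H')+0=2+0=2
L[2]='o': occ=0, LF[2]=C('o')+0=5+0=5
L[3]='m': occ=0, LF[3]=C('m')+0=4+0=4
L[4]='o': occ=1, LF[4]=C('o')+1=5+1=6
L[5]='t': occ=0, LF[5]=C('t')+0=7+0=7
L[6]='t': occ=1, LF[6]=C('t')+1=7+1=8
L[7]='a': occ=0, LF[7]=C('a')+0=3+0=3
L[8]='$': occ=0, LF[8]=C('$')+0=0+0=0

Answer: 1 2 5 4 6 7 8 3 0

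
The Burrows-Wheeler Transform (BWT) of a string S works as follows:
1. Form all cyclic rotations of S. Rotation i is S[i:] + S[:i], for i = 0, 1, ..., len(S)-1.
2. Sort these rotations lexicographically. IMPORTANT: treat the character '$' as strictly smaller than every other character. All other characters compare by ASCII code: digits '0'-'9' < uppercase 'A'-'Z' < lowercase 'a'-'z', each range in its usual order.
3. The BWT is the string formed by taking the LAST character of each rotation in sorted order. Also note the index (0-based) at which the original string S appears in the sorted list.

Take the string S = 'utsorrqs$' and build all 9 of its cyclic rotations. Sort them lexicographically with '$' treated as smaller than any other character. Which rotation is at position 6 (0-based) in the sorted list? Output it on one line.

All 9 rotations (rotation i = S[i:]+S[:i]):
  rot[0] = utsorrqs$
  rot[1] = tsorrqs$u
  rot[2] = sorrqs$ut
  rot[3] = orrqs$uts
  rot[4] = rrqs$utso
  rot[5] = rqs$utsor
  rot[6] = qs$utsorr
  rot[7] = s$utsorrq
  rot[8] = $utsorrqs
Sorted (with $ < everything):
  sorted[0] = $utsorrqs
  sorted[1] = orrqs$uts
  sorted[2] = qs$utsorr
  sorted[3] = rqs$utsor
  sorted[4] = rrqs$utso
  sorted[5] = s$utsorrq
  sorted[6] = sorrqs$ut
  sorted[7] = tsorrqs$u
  sorted[8] = utsorrqs$
sorted[6] = sorrqs$ut

Answer: sorrqs$ut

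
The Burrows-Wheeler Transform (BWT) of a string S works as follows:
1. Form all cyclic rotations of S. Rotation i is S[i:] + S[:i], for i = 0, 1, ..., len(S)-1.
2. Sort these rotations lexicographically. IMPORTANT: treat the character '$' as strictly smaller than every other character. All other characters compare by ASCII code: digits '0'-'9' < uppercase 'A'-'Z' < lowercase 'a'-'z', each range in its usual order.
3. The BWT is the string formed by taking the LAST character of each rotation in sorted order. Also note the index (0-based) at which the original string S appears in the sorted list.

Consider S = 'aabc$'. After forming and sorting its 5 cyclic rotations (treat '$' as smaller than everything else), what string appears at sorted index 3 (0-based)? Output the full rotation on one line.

Answer: bc$aa

Derivation:
All 5 rotations (rotation i = S[i:]+S[:i]):
  rot[0] = aabc$
  rot[1] = abc$a
  rot[2] = bc$aa
  rot[3] = c$aab
  rot[4] = $aabc
Sorted (with $ < everything):
  sorted[0] = $aabc
  sorted[1] = aabc$
  sorted[2] = abc$a
  sorted[3] = bc$aa
  sorted[4] = c$aab
sorted[3] = bc$aa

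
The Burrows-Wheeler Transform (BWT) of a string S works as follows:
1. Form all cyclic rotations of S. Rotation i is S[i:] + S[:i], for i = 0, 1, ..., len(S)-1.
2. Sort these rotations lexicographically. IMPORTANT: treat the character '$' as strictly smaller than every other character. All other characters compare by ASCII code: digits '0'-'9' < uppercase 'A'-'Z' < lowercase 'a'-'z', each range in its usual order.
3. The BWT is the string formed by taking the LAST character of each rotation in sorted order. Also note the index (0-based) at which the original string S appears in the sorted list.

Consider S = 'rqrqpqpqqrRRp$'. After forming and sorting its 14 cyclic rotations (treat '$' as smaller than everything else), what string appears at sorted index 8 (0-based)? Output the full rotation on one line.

All 14 rotations (rotation i = S[i:]+S[:i]):
  rot[0] = rqrqpqpqqrRRp$
  rot[1] = qrqpqpqqrRRp$r
  rot[2] = rqpqpqqrRRp$rq
  rot[3] = qpqpqqrRRp$rqr
  rot[4] = pqpqqrRRp$rqrq
  rot[5] = qpqqrRRp$rqrqp
  rot[6] = pqqrRRp$rqrqpq
  rot[7] = qqrRRp$rqrqpqp
  rot[8] = qrRRp$rqrqpqpq
  rot[9] = rRRp$rqrqpqpqq
  rot[10] = RRp$rqrqpqpqqr
  rot[11] = Rp$rqrqpqpqqrR
  rot[12] = p$rqrqpqpqqrRR
  rot[13] = $rqrqpqpqqrRRp
Sorted (with $ < everything):
  sorted[0] = $rqrqpqpqqrRRp
  sorted[1] = RRp$rqrqpqpqqr
  sorted[2] = Rp$rqrqpqpqqrR
  sorted[3] = p$rqrqpqpqqrRR
  sorted[4] = pqpqqrRRp$rqrq
  sorted[5] = pqqrRRp$rqrqpq
  sorted[6] = qpqpqqrRRp$rqr
  sorted[7] = qpqqrRRp$rqrqp
  sorted[8] = qqrRRp$rqrqpqp
  sorted[9] = qrRRp$rqrqpqpq
  sorted[10] = qrqpqpqqrRRp$r
  sorted[11] = rRRp$rqrqpqpqq
  sorted[12] = rqpqpqqrRRp$rq
  sorted[13] = rqrqpqpqqrRRp$
sorted[8] = qqrRRp$rqrqpqp

Answer: qqrRRp$rqrqpqp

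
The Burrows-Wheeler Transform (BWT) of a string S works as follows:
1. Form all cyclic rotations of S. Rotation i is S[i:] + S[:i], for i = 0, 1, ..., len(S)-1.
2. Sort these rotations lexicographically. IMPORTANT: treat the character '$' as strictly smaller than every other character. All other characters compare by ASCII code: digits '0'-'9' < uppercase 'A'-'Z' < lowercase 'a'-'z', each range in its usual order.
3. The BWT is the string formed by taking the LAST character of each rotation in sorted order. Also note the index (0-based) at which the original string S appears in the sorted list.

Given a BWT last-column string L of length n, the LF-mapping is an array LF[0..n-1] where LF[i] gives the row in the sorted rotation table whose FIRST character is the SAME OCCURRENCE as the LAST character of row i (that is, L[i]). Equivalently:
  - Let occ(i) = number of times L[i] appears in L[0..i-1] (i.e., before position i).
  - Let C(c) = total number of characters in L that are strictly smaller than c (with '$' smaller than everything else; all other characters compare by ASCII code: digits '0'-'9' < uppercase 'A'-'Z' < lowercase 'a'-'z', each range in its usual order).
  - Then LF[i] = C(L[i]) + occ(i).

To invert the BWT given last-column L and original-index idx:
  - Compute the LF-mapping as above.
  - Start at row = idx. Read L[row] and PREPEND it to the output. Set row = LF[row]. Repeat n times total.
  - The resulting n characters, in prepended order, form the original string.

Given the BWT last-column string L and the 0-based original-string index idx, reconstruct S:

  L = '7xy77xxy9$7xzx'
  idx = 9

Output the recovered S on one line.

LF mapping: 1 6 11 2 3 7 8 12 5 0 4 9 13 10
Walk LF starting at row 9, prepending L[row]:
  step 1: row=9, L[9]='$', prepend. Next row=LF[9]=0
  step 2: row=0, L[0]='7', prepend. Next row=LF[0]=1
  step 3: row=1, L[1]='x', prepend. Next row=LF[1]=6
  step 4: row=6, L[6]='x', prepend. Next row=LF[6]=8
  step 5: row=8, L[8]='9', prepend. Next row=LF[8]=5
  step 6: row=5, L[5]='x', prepend. Next row=LF[5]=7
  step 7: row=7, L[7]='y', prepend. Next row=LF[7]=12
  step 8: row=12, L[12]='z', prepend. Next row=LF[12]=13
  step 9: row=13, L[13]='x', prepend. Next row=LF[13]=10
  step 10: row=10, L[10]='7', prepend. Next row=LF[10]=4
  step 11: row=4, L[4]='7', prepend. Next row=LF[4]=3
  step 12: row=3, L[3]='7', prepend. Next row=LF[3]=2
  step 13: row=2, L[2]='y', prepend. Next row=LF[2]=11
  step 14: row=11, L[11]='x', prepend. Next row=LF[11]=9
Reversed output: xy777xzyx9xx7$

Answer: xy777xzyx9xx7$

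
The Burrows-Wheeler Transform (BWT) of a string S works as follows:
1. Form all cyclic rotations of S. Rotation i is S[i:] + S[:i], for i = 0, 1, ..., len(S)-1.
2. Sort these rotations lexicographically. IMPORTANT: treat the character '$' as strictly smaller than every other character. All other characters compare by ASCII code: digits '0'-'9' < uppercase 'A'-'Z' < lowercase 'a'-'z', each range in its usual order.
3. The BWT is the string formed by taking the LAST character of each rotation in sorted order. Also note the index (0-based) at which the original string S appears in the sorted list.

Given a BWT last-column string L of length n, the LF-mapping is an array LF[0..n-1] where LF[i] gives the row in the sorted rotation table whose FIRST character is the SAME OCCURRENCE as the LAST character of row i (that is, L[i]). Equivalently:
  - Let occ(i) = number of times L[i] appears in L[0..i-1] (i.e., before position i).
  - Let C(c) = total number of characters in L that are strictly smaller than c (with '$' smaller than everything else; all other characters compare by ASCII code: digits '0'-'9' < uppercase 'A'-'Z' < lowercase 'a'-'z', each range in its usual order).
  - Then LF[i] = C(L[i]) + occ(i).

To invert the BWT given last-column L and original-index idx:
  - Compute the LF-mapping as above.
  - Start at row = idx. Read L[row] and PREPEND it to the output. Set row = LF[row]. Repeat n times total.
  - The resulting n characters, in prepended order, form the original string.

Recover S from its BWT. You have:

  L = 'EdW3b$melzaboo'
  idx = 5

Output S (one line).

LF mapping: 2 7 3 1 5 0 10 8 9 13 4 6 11 12
Walk LF starting at row 5, prepending L[row]:
  step 1: row=5, L[5]='$', prepend. Next row=LF[5]=0
  step 2: row=0, L[0]='E', prepend. Next row=LF[0]=2
  step 3: row=2, L[2]='W', prepend. Next row=LF[2]=3
  step 4: row=3, L[3]='3', prepend. Next row=LF[3]=1
  step 5: row=1, L[1]='d', prepend. Next row=LF[1]=7
  step 6: row=7, L[7]='e', prepend. Next row=LF[7]=8
  step 7: row=8, L[8]='l', prepend. Next row=LF[8]=9
  step 8: row=9, L[9]='z', prepend. Next row=LF[9]=13
  step 9: row=13, L[13]='o', prepend. Next row=LF[13]=12
  step 10: row=12, L[12]='o', prepend. Next row=LF[12]=11
  step 11: row=11, L[11]='b', prepend. Next row=LF[11]=6
  step 12: row=6, L[6]='m', prepend. Next row=LF[6]=10
  step 13: row=10, L[10]='a', prepend. Next row=LF[10]=4
  step 14: row=4, L[4]='b', prepend. Next row=LF[4]=5
Reversed output: bamboozled3WE$

Answer: bamboozled3WE$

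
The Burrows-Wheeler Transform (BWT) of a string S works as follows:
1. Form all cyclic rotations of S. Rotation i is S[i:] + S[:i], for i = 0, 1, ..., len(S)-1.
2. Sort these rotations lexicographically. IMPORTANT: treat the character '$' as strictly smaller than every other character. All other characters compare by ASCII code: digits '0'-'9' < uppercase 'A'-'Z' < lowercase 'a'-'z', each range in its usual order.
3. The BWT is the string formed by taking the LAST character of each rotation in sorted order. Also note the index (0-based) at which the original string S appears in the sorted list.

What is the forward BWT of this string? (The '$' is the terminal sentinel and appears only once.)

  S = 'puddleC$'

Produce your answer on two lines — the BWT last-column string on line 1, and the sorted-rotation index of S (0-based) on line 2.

Answer: Ceudld$p
6

Derivation:
All 8 rotations (rotation i = S[i:]+S[:i]):
  rot[0] = puddleC$
  rot[1] = uddleC$p
  rot[2] = ddleC$pu
  rot[3] = dleC$pud
  rot[4] = leC$pudd
  rot[5] = eC$puddl
  rot[6] = C$puddle
  rot[7] = $puddleC
Sorted (with $ < everything):
  sorted[0] = $puddleC  (last char: 'C')
  sorted[1] = C$puddle  (last char: 'e')
  sorted[2] = ddleC$pu  (last char: 'u')
  sorted[3] = dleC$pud  (last char: 'd')
  sorted[4] = eC$puddl  (last char: 'l')
  sorted[5] = leC$pudd  (last char: 'd')
  sorted[6] = puddleC$  (last char: '$')
  sorted[7] = uddleC$p  (last char: 'p')
Last column: Ceudld$p
Original string S is at sorted index 6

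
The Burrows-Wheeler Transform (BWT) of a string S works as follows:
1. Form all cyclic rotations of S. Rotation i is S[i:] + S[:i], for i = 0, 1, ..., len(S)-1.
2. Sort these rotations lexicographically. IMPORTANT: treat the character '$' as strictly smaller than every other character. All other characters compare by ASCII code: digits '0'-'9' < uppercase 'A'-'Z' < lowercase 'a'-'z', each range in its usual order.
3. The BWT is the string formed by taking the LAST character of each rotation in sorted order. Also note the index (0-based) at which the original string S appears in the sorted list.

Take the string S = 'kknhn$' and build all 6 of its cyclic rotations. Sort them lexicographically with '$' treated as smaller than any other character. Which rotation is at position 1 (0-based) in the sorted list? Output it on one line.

Answer: hn$kkn

Derivation:
All 6 rotations (rotation i = S[i:]+S[:i]):
  rot[0] = kknhn$
  rot[1] = knhn$k
  rot[2] = nhn$kk
  rot[3] = hn$kkn
  rot[4] = n$kknh
  rot[5] = $kknhn
Sorted (with $ < everything):
  sorted[0] = $kknhn
  sorted[1] = hn$kkn
  sorted[2] = kknhn$
  sorted[3] = knhn$k
  sorted[4] = n$kknh
  sorted[5] = nhn$kk
sorted[1] = hn$kkn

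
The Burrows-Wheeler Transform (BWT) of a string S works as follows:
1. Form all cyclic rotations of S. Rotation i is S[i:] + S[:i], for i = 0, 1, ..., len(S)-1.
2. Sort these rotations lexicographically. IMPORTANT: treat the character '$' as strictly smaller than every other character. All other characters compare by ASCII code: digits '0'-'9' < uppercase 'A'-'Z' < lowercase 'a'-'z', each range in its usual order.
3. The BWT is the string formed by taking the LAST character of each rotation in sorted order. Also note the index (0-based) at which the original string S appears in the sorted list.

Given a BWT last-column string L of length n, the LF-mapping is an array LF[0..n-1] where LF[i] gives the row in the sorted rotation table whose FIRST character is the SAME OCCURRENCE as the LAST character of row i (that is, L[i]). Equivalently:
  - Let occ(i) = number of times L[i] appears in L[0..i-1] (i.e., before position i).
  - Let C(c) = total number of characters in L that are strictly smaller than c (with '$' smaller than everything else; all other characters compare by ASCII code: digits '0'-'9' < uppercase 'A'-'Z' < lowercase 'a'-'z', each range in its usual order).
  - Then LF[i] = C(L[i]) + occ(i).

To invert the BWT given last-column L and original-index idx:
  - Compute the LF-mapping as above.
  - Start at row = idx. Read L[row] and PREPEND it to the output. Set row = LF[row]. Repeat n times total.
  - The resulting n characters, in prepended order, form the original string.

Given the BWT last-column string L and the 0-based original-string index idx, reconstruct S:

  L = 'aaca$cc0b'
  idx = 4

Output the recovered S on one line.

Answer: aa0cbcca$

Derivation:
LF mapping: 2 3 6 4 0 7 8 1 5
Walk LF starting at row 4, prepending L[row]:
  step 1: row=4, L[4]='$', prepend. Next row=LF[4]=0
  step 2: row=0, L[0]='a', prepend. Next row=LF[0]=2
  step 3: row=2, L[2]='c', prepend. Next row=LF[2]=6
  step 4: row=6, L[6]='c', prepend. Next row=LF[6]=8
  step 5: row=8, L[8]='b', prepend. Next row=LF[8]=5
  step 6: row=5, L[5]='c', prepend. Next row=LF[5]=7
  step 7: row=7, L[7]='0', prepend. Next row=LF[7]=1
  step 8: row=1, L[1]='a', prepend. Next row=LF[1]=3
  step 9: row=3, L[3]='a', prepend. Next row=LF[3]=4
Reversed output: aa0cbcca$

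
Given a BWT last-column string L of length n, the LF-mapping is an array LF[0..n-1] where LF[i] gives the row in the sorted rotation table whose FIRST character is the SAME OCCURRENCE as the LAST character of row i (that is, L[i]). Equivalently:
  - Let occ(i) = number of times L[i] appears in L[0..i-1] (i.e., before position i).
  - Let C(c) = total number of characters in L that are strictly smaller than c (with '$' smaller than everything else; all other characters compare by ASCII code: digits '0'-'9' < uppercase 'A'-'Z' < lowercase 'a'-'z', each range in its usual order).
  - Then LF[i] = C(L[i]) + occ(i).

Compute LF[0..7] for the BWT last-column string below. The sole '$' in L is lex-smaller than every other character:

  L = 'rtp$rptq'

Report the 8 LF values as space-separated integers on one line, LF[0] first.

Char counts: '$':1, 'p':2, 'q':1, 'r':2, 't':2
C (first-col start): C('$')=0, C('p')=1, C('q')=3, C('r')=4, C('t')=6
L[0]='r': occ=0, LF[0]=C('r')+0=4+0=4
L[1]='t': occ=0, LF[1]=C('t')+0=6+0=6
L[2]='p': occ=0, LF[2]=C('p')+0=1+0=1
L[3]='$': occ=0, LF[3]=C('$')+0=0+0=0
L[4]='r': occ=1, LF[4]=C('r')+1=4+1=5
L[5]='p': occ=1, LF[5]=C('p')+1=1+1=2
L[6]='t': occ=1, LF[6]=C('t')+1=6+1=7
L[7]='q': occ=0, LF[7]=C('q')+0=3+0=3

Answer: 4 6 1 0 5 2 7 3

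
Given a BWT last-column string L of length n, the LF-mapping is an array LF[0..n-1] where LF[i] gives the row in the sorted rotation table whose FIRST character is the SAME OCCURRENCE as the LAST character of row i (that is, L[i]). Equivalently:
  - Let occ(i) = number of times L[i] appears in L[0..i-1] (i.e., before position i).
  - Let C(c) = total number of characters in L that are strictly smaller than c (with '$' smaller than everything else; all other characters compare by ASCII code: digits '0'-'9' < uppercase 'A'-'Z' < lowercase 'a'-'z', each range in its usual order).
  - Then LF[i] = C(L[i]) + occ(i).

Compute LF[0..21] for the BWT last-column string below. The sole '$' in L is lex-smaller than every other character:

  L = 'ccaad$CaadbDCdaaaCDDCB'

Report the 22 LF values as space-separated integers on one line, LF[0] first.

Answer: 17 18 9 10 19 0 2 11 12 20 16 6 3 21 13 14 15 4 7 8 5 1

Derivation:
Char counts: '$':1, 'B':1, 'C':4, 'D':3, 'a':7, 'b':1, 'c':2, 'd':3
C (first-col start): C('$')=0, C('B')=1, C('C')=2, C('D')=6, C('a')=9, C('b')=16, C('c')=17, C('d')=19
L[0]='c': occ=0, LF[0]=C('c')+0=17+0=17
L[1]='c': occ=1, LF[1]=C('c')+1=17+1=18
L[2]='a': occ=0, LF[2]=C('a')+0=9+0=9
L[3]='a': occ=1, LF[3]=C('a')+1=9+1=10
L[4]='d': occ=0, LF[4]=C('d')+0=19+0=19
L[5]='$': occ=0, LF[5]=C('$')+0=0+0=0
L[6]='C': occ=0, LF[6]=C('C')+0=2+0=2
L[7]='a': occ=2, LF[7]=C('a')+2=9+2=11
L[8]='a': occ=3, LF[8]=C('a')+3=9+3=12
L[9]='d': occ=1, LF[9]=C('d')+1=19+1=20
L[10]='b': occ=0, LF[10]=C('b')+0=16+0=16
L[11]='D': occ=0, LF[11]=C('D')+0=6+0=6
L[12]='C': occ=1, LF[12]=C('C')+1=2+1=3
L[13]='d': occ=2, LF[13]=C('d')+2=19+2=21
L[14]='a': occ=4, LF[14]=C('a')+4=9+4=13
L[15]='a': occ=5, LF[15]=C('a')+5=9+5=14
L[16]='a': occ=6, LF[16]=C('a')+6=9+6=15
L[17]='C': occ=2, LF[17]=C('C')+2=2+2=4
L[18]='D': occ=1, LF[18]=C('D')+1=6+1=7
L[19]='D': occ=2, LF[19]=C('D')+2=6+2=8
L[20]='C': occ=3, LF[20]=C('C')+3=2+3=5
L[21]='B': occ=0, LF[21]=C('B')+0=1+0=1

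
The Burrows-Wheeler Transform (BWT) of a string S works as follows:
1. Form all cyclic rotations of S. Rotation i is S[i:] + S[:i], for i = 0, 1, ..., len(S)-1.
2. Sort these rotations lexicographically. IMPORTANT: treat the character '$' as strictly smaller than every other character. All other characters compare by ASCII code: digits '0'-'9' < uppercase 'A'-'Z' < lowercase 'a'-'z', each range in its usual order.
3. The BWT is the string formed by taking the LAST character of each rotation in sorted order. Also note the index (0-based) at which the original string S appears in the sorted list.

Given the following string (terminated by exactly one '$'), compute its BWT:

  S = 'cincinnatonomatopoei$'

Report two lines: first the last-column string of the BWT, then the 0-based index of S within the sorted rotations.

All 21 rotations (rotation i = S[i:]+S[:i]):
  rot[0] = cincinnatonomatopoei$
  rot[1] = incinnatonomatopoei$c
  rot[2] = ncinnatonomatopoei$ci
  rot[3] = cinnatonomatopoei$cin
  rot[4] = innatonomatopoei$cinc
  rot[5] = nnatonomatopoei$cinci
  rot[6] = natonomatopoei$cincin
  rot[7] = atonomatopoei$cincinn
  rot[8] = tonomatopoei$cincinna
  rot[9] = onomatopoei$cincinnat
  rot[10] = nomatopoei$cincinnato
  rot[11] = omatopoei$cincinnaton
  rot[12] = matopoei$cincinnatono
  rot[13] = atopoei$cincinnatonom
  rot[14] = topoei$cincinnatonoma
  rot[15] = opoei$cincinnatonomat
  rot[16] = poei$cincinnatonomato
  rot[17] = oei$cincinnatonomatop
  rot[18] = ei$cincinnatonomatopo
  rot[19] = i$cincinnatonomatopoe
  rot[20] = $cincinnatonomatopoei
Sorted (with $ < everything):
  sorted[0] = $cincinnatonomatopoei  (last char: 'i')
  sorted[1] = atonomatopoei$cincinn  (last char: 'n')
  sorted[2] = atopoei$cincinnatonom  (last char: 'm')
  sorted[3] = cincinnatonomatopoei$  (last char: '$')
  sorted[4] = cinnatonomatopoei$cin  (last char: 'n')
  sorted[5] = ei$cincinnatonomatopo  (last char: 'o')
  sorted[6] = i$cincinnatonomatopoe  (last char: 'e')
  sorted[7] = incinnatonomatopoei$c  (last char: 'c')
  sorted[8] = innatonomatopoei$cinc  (last char: 'c')
  sorted[9] = matopoei$cincinnatono  (last char: 'o')
  sorted[10] = natonomatopoei$cincin  (last char: 'n')
  sorted[11] = ncinnatonomatopoei$ci  (last char: 'i')
  sorted[12] = nnatonomatopoei$cinci  (last char: 'i')
  sorted[13] = nomatopoei$cincinnato  (last char: 'o')
  sorted[14] = oei$cincinnatonomatop  (last char: 'p')
  sorted[15] = omatopoei$cincinnaton  (last char: 'n')
  sorted[16] = onomatopoei$cincinnat  (last char: 't')
  sorted[17] = opoei$cincinnatonomat  (last char: 't')
  sorted[18] = poei$cincinnatonomato  (last char: 'o')
  sorted[19] = tonomatopoei$cincinna  (last char: 'a')
  sorted[20] = topoei$cincinnatonoma  (last char: 'a')
Last column: inm$noecconiiopnttoaa
Original string S is at sorted index 3

Answer: inm$noecconiiopnttoaa
3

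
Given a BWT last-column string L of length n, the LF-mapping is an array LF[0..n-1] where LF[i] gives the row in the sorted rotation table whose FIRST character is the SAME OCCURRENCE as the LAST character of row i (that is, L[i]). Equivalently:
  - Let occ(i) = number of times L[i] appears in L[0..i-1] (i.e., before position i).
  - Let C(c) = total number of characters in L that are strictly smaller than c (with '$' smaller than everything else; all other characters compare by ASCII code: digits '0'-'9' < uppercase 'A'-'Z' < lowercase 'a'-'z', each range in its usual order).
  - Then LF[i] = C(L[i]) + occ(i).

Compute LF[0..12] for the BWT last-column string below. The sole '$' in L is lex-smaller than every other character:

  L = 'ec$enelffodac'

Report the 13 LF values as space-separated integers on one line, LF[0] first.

Answer: 5 2 0 6 11 7 10 8 9 12 4 1 3

Derivation:
Char counts: '$':1, 'a':1, 'c':2, 'd':1, 'e':3, 'f':2, 'l':1, 'n':1, 'o':1
C (first-col start): C('$')=0, C('a')=1, C('c')=2, C('d')=4, C('e')=5, C('f')=8, C('l')=10, C('n')=11, C('o')=12
L[0]='e': occ=0, LF[0]=C('e')+0=5+0=5
L[1]='c': occ=0, LF[1]=C('c')+0=2+0=2
L[2]='$': occ=0, LF[2]=C('$')+0=0+0=0
L[3]='e': occ=1, LF[3]=C('e')+1=5+1=6
L[4]='n': occ=0, LF[4]=C('n')+0=11+0=11
L[5]='e': occ=2, LF[5]=C('e')+2=5+2=7
L[6]='l': occ=0, LF[6]=C('l')+0=10+0=10
L[7]='f': occ=0, LF[7]=C('f')+0=8+0=8
L[8]='f': occ=1, LF[8]=C('f')+1=8+1=9
L[9]='o': occ=0, LF[9]=C('o')+0=12+0=12
L[10]='d': occ=0, LF[10]=C('d')+0=4+0=4
L[11]='a': occ=0, LF[11]=C('a')+0=1+0=1
L[12]='c': occ=1, LF[12]=C('c')+1=2+1=3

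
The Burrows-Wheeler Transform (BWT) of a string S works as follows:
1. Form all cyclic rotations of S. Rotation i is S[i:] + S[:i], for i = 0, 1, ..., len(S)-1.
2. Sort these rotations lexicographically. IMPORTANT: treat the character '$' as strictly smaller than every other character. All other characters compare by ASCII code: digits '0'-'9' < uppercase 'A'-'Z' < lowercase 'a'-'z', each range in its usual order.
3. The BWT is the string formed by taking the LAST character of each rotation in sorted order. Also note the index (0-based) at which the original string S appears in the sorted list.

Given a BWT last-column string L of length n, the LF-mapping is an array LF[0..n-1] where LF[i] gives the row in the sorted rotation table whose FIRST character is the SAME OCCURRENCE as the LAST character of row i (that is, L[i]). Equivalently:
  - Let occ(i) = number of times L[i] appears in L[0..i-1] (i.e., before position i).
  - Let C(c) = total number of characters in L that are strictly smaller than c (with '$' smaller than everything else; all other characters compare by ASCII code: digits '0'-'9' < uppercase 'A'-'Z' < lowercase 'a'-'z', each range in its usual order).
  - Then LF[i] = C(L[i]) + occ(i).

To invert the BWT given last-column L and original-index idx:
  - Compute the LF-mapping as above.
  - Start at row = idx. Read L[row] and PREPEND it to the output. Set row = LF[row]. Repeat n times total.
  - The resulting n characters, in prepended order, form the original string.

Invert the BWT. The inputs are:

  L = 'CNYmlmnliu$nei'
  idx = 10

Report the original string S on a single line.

Answer: millenniumYNC$

Derivation:
LF mapping: 1 2 3 9 7 10 11 8 5 13 0 12 4 6
Walk LF starting at row 10, prepending L[row]:
  step 1: row=10, L[10]='$', prepend. Next row=LF[10]=0
  step 2: row=0, L[0]='C', prepend. Next row=LF[0]=1
  step 3: row=1, L[1]='N', prepend. Next row=LF[1]=2
  step 4: row=2, L[2]='Y', prepend. Next row=LF[2]=3
  step 5: row=3, L[3]='m', prepend. Next row=LF[3]=9
  step 6: row=9, L[9]='u', prepend. Next row=LF[9]=13
  step 7: row=13, L[13]='i', prepend. Next row=LF[13]=6
  step 8: row=6, L[6]='n', prepend. Next row=LF[6]=11
  step 9: row=11, L[11]='n', prepend. Next row=LF[11]=12
  step 10: row=12, L[12]='e', prepend. Next row=LF[12]=4
  step 11: row=4, L[4]='l', prepend. Next row=LF[4]=7
  step 12: row=7, L[7]='l', prepend. Next row=LF[7]=8
  step 13: row=8, L[8]='i', prepend. Next row=LF[8]=5
  step 14: row=5, L[5]='m', prepend. Next row=LF[5]=10
Reversed output: millenniumYNC$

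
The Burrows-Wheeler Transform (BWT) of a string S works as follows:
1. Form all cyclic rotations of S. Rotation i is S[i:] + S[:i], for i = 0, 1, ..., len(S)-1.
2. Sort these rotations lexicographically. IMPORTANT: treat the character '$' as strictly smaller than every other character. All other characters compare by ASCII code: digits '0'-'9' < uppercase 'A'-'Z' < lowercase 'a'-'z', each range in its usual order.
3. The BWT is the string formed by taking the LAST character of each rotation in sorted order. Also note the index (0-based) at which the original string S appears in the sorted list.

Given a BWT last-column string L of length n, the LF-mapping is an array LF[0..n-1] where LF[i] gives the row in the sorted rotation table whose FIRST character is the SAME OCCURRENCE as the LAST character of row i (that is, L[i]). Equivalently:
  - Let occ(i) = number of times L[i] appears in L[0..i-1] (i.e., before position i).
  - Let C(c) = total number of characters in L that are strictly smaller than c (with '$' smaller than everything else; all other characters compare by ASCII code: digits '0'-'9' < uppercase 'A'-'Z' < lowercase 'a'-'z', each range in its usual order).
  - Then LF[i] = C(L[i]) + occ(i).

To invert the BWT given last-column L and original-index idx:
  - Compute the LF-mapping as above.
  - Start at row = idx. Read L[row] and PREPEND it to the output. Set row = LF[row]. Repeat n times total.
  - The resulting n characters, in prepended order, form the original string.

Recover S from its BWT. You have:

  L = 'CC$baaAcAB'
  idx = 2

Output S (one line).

Answer: AbBcaCAaC$

Derivation:
LF mapping: 4 5 0 8 6 7 1 9 2 3
Walk LF starting at row 2, prepending L[row]:
  step 1: row=2, L[2]='$', prepend. Next row=LF[2]=0
  step 2: row=0, L[0]='C', prepend. Next row=LF[0]=4
  step 3: row=4, L[4]='a', prepend. Next row=LF[4]=6
  step 4: row=6, L[6]='A', prepend. Next row=LF[6]=1
  step 5: row=1, L[1]='C', prepend. Next row=LF[1]=5
  step 6: row=5, L[5]='a', prepend. Next row=LF[5]=7
  step 7: row=7, L[7]='c', prepend. Next row=LF[7]=9
  step 8: row=9, L[9]='B', prepend. Next row=LF[9]=3
  step 9: row=3, L[3]='b', prepend. Next row=LF[3]=8
  step 10: row=8, L[8]='A', prepend. Next row=LF[8]=2
Reversed output: AbBcaCAaC$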